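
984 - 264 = 720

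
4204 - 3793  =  411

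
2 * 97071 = 194142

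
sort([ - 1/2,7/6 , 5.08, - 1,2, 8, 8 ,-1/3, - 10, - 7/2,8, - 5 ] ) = [ - 10 , - 5, - 7/2,  -  1,  -  1/2,  -  1/3,7/6,2,5.08, 8,8,  8]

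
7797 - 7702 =95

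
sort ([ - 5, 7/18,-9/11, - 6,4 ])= [- 6, - 5, -9/11, 7/18 , 4]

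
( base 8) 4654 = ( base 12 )1524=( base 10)2476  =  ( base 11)1951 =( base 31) 2HR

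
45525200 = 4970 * 9160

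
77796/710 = 109+ 203/355 = 109.57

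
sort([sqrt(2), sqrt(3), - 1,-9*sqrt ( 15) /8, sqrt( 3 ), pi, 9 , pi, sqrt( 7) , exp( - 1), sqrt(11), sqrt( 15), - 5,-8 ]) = [-8,-5,- 9* sqrt( 15)/8, - 1, exp( - 1 ), sqrt ( 2),sqrt (3 ), sqrt(3 ), sqrt( 7), pi, pi, sqrt(11), sqrt(15), 9]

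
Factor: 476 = 2^2*7^1*17^1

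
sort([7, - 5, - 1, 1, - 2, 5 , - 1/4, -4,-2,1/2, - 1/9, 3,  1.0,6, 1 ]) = [ - 5, - 4,- 2,-2,-1,-1/4, - 1/9,1/2 , 1, 1.0, 1, 3,5 , 6,7] 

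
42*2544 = 106848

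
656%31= 5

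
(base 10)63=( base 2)111111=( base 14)47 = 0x3F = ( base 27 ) 29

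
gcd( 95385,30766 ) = 1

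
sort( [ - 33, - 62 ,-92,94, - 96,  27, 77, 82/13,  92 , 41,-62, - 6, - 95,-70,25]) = [ - 96,  -  95,  -  92, - 70, - 62,-62,-33, - 6, 82/13,25 , 27, 41,77,  92,94]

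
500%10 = 0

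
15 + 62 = 77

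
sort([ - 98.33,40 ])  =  [-98.33,40]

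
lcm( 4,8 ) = 8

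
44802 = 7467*6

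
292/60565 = 292/60565 =0.00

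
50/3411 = 50/3411 = 0.01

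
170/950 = 17/95 = 0.18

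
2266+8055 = 10321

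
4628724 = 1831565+2797159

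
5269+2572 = 7841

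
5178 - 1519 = 3659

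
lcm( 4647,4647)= 4647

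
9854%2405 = 234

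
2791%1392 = 7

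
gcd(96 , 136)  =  8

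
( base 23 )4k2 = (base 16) a12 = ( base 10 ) 2578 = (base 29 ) 31Q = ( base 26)3l4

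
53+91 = 144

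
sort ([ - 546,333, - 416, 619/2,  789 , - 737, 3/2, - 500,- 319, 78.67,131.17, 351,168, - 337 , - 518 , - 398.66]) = [  -  737,  -  546, - 518,- 500, - 416,- 398.66,-337, - 319,  3/2 , 78.67, 131.17,168,  619/2,333,  351,789 ] 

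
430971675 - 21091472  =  409880203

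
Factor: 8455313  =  367^1*23039^1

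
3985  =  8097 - 4112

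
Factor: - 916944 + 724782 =- 192162= - 2^1*3^1*32027^1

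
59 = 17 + 42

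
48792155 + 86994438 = 135786593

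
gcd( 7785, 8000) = 5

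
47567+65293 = 112860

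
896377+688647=1585024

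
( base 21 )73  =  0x96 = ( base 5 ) 1100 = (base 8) 226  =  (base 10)150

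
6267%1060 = 967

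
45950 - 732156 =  - 686206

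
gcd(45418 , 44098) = 2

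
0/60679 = 0 = 0.00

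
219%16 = 11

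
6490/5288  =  3245/2644 = 1.23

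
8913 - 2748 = 6165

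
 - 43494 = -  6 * 7249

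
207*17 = 3519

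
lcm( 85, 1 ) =85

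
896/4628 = 224/1157 = 0.19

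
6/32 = 3/16 = 0.19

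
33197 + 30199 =63396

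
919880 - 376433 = 543447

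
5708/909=5708/909 = 6.28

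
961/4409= 961/4409= 0.22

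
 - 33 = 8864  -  8897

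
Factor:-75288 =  - 2^3 *3^1 * 3137^1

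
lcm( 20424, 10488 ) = 388056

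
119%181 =119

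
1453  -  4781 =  - 3328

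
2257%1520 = 737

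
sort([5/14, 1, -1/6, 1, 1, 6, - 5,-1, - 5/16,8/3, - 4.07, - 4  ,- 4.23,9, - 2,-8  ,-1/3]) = [ - 8, - 5,-4.23,- 4.07, - 4, - 2, - 1, - 1/3,-5/16,  -  1/6,5/14, 1,1,1,8/3,  6, 9 ]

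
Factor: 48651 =3^1*16217^1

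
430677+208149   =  638826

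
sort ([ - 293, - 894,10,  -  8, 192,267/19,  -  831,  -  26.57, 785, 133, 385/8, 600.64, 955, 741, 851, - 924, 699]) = [ - 924 ,  -  894,  -  831, - 293, - 26.57,- 8,  10, 267/19, 385/8,133, 192, 600.64,699,741, 785,851,955 ] 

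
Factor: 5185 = 5^1*17^1*61^1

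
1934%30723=1934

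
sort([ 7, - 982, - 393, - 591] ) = [ - 982, - 591, -393,7 ] 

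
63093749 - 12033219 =51060530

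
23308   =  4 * 5827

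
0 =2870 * 0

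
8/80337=8/80337 = 0.00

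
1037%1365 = 1037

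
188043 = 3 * 62681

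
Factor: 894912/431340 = 944/455  =  2^4*5^( - 1)*7^( - 1 )*13^(-1 )*59^1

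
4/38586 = 2/19293=0.00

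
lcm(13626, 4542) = 13626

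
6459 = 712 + 5747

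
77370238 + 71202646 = 148572884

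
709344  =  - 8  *(-88668 ) 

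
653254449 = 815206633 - 161952184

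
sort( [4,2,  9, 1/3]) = [ 1/3, 2, 4, 9]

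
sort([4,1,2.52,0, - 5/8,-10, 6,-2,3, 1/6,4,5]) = [ - 10,-2,- 5/8,  0,  1/6,1, 2.52, 3 , 4,4,5, 6]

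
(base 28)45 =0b1110101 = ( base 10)117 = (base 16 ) 75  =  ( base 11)A7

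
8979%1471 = 153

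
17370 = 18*965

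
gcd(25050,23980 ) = 10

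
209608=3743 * 56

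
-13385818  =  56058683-69444501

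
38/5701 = 38/5701 = 0.01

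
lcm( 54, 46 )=1242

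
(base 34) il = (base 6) 2533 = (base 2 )1001111001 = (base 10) 633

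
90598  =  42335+48263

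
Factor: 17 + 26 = 43^1 = 43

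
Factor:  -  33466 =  - 2^1*29^1 * 577^1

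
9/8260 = 9/8260=0.00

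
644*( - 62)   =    -  39928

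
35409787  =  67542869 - 32133082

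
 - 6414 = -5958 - 456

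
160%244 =160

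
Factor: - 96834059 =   -  7^1*13833437^1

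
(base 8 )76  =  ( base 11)57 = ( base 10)62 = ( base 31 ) 20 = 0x3e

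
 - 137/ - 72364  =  137/72364 = 0.00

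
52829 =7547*7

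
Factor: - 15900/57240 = -2^(  -  1)*3^(-2)*5^1 =-  5/18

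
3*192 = 576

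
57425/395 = 145 + 30/79= 145.38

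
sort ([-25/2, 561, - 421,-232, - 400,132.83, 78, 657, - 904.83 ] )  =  [-904.83, - 421,-400,-232, - 25/2,78, 132.83 , 561,  657]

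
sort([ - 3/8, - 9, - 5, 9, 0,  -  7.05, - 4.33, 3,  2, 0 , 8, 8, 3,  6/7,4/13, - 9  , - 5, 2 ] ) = [ - 9, - 9, - 7.05, - 5, - 5, - 4.33, - 3/8, 0, 0,4/13,  6/7,2, 2, 3,3,8,  8, 9]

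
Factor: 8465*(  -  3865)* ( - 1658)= 54245159050= 2^1 *5^2 * 773^1*829^1*1693^1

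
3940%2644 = 1296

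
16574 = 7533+9041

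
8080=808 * 10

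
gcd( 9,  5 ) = 1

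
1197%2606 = 1197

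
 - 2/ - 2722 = 1/1361 = 0.00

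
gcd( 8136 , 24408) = 8136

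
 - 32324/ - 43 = 32324/43 = 751.72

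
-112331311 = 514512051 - 626843362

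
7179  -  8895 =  - 1716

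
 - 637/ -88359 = 637/88359 = 0.01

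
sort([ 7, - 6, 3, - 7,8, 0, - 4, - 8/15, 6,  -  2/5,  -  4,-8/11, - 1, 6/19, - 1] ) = [ - 7, - 6, -4, - 4, - 1, - 1, - 8/11, - 8/15, - 2/5,  0, 6/19, 3 , 6  ,  7,8] 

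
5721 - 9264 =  - 3543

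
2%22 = 2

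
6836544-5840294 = 996250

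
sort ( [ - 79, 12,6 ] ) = [ - 79, 6,12]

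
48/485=48/485 = 0.10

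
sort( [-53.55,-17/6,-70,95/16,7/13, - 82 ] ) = [- 82, - 70,-53.55, - 17/6, 7/13,95/16]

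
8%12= 8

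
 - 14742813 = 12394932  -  27137745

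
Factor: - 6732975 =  - 3^1*5^2*107^1*839^1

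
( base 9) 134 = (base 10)112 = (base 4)1300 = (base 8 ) 160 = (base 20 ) 5c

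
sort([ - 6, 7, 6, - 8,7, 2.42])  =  [ - 8, - 6,2.42,6, 7 , 7 ] 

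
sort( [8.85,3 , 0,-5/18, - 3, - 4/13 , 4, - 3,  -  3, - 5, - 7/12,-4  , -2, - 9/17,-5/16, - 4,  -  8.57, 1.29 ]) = [-8.57,  -  5, - 4 ,-4 ,-3, - 3, - 3 ,  -  2, - 7/12,  -  9/17, - 5/16, - 4/13,-5/18,0,  1.29,3,4, 8.85] 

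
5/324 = 5/324 = 0.02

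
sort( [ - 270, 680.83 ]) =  [ - 270, 680.83 ] 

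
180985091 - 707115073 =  - 526129982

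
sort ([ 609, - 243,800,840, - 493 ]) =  [ - 493, - 243 , 609, 800, 840]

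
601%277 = 47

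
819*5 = 4095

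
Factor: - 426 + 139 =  - 7^1*41^1=- 287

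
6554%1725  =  1379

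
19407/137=141 + 90/137 = 141.66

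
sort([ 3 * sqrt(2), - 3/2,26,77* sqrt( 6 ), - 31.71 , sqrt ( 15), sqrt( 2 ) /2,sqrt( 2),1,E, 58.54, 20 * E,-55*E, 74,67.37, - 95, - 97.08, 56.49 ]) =[ - 55 * E, - 97.08, - 95, - 31.71,-3/2,  sqrt ( 2 ) /2, 1, sqrt( 2), E,sqrt( 15), 3*sqrt( 2), 26,20*E,56.49,58.54,67.37,74 , 77*sqrt(6 ) ] 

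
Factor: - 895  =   - 5^1*179^1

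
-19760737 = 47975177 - 67735914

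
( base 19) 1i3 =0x2C2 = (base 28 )p6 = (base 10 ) 706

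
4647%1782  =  1083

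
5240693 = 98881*53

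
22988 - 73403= - 50415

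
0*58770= 0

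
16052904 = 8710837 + 7342067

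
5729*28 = 160412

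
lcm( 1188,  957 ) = 34452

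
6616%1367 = 1148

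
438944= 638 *688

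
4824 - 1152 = 3672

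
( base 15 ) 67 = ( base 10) 97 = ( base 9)117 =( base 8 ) 141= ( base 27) 3g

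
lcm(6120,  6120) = 6120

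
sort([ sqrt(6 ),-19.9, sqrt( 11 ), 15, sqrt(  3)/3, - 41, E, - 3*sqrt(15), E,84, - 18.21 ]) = [ - 41, - 19.9, -18.21, - 3*sqrt( 15),sqrt( 3 ) /3, sqrt( 6), E , E, sqrt(11), 15,84]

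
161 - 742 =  - 581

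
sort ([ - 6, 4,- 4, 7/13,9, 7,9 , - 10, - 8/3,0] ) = [ - 10, -6, - 4,-8/3, 0, 7/13, 4, 7,  9, 9 ] 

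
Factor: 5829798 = 2^1*3^1*13^1*31^1*2411^1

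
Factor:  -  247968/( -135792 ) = 2^1*3^1*7^1*23^(-1) = 42/23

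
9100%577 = 445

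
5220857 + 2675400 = 7896257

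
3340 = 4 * 835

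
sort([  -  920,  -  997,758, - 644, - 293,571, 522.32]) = [ - 997, - 920, -644, -293,522.32,571,758 ]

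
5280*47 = 248160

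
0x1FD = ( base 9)625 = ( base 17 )1cg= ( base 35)ej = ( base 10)509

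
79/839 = 79/839 = 0.09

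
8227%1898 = 635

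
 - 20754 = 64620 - 85374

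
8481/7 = 8481/7 =1211.57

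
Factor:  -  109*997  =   - 108673 = -109^1*997^1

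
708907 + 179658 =888565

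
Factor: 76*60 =4560=2^4 *3^1* 5^1*19^1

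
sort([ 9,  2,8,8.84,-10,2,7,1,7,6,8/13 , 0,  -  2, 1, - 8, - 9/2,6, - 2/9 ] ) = [-10,-8, - 9/2, - 2, - 2/9,0,8/13,  1,1,  2 , 2,6 , 6, 7,7, 8, 8.84,9 ] 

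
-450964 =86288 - 537252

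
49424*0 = 0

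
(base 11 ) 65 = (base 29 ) 2d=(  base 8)107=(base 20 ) 3B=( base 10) 71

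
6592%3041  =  510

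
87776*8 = 702208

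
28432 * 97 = 2757904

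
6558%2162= 72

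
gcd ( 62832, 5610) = 1122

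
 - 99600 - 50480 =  - 150080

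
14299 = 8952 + 5347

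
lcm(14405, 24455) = 1051565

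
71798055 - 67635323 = 4162732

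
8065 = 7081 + 984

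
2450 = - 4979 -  - 7429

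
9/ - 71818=  -  1 + 71809/71818 = - 0.00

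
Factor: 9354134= 2^1 * 43^1*108769^1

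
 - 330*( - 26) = 8580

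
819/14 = 117/2 = 58.50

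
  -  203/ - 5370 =203/5370=0.04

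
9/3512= 9/3512  =  0.00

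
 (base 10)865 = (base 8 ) 1541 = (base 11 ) 717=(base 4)31201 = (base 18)2C1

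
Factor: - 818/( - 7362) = 3^ ( - 2) = 1/9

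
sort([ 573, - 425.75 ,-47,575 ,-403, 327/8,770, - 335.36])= [  -  425.75 ,-403,-335.36,  -  47,327/8, 573,575, 770 ]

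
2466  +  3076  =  5542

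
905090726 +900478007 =1805568733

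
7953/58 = 137 + 7/58 = 137.12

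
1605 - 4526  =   - 2921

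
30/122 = 15/61 = 0.25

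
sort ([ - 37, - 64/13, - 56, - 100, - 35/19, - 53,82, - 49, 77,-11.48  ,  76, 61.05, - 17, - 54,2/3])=[ - 100, - 56, - 54  , - 53,-49,-37,-17, - 11.48, - 64/13,  -  35/19 , 2/3,61.05, 76,77,82 ]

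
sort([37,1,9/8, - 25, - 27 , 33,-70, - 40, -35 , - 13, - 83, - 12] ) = [ - 83, - 70,- 40,-35, - 27, - 25, - 13, - 12, 1,9/8, 33, 37]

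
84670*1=84670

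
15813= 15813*1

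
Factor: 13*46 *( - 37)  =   - 2^1*13^1 * 23^1*37^1=- 22126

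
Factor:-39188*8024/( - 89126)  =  157222256/44563= 2^4 * 17^1*59^1 *97^1 * 101^1*44563^ ( - 1 )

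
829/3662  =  829/3662 =0.23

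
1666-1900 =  - 234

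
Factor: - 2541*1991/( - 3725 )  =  5059131/3725 = 3^1*5^( - 2 )*7^1 * 11^3*149^(-1 )*181^1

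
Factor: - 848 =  -2^4*53^1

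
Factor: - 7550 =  - 2^1*5^2*151^1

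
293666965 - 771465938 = - 477798973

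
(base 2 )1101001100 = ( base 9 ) 1137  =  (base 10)844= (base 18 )2ag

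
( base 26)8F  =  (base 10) 223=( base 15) ED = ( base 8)337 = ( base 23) 9G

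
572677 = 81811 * 7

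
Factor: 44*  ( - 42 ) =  - 2^3*3^1 * 7^1 * 11^1 =-1848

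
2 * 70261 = 140522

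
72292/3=24097 + 1/3 = 24097.33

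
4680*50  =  234000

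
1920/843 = 640/281 = 2.28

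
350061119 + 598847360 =948908479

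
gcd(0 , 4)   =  4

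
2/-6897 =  - 2/6897 = - 0.00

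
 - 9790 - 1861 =-11651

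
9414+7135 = 16549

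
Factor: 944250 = 2^1* 3^1*5^3*1259^1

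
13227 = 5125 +8102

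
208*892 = 185536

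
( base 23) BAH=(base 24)aci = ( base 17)13ge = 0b1011110110010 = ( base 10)6066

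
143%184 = 143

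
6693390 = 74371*90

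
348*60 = 20880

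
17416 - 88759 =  - 71343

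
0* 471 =0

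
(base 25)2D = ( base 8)77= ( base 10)63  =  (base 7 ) 120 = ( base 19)36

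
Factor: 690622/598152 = 2^( - 2 )*3^( - 1)*24923^( - 1)*345311^1=345311/299076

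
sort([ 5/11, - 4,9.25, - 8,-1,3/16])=[-8, - 4, -1,3/16,  5/11,9.25]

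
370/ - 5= -74/1 = - 74.00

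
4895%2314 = 267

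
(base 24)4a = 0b1101010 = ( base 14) 78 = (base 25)46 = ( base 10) 106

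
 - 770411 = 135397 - 905808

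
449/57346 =449/57346 = 0.01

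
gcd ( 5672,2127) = 709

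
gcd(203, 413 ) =7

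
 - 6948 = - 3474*2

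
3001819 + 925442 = 3927261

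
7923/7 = 1131 + 6/7 = 1131.86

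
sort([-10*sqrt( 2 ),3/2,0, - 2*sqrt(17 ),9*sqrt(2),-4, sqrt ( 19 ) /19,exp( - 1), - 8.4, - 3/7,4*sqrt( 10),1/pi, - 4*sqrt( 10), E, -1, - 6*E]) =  [ - 6*E, - 10*sqrt( 2), - 4*sqrt( 10 ), - 8.4, - 2*sqrt( 17 ), - 4, - 1, - 3/7,0,  sqrt( 19 ) /19,1/pi,exp ( - 1 ),3/2, E,4* sqrt(10),9*sqrt (2) ]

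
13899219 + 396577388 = 410476607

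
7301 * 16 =116816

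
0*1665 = 0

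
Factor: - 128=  - 2^7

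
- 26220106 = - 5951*4406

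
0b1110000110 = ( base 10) 902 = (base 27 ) 16B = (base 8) 1606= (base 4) 32012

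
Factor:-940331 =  - 7^1*134333^1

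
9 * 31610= 284490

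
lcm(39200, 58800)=117600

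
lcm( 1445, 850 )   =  14450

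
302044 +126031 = 428075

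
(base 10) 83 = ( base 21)3K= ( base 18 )4b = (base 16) 53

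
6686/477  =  6686/477 = 14.02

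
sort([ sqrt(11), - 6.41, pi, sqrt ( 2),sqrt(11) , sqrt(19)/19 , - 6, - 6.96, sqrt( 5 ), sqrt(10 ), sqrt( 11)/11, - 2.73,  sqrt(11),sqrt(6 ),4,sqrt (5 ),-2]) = [  -  6.96, - 6.41,-6, - 2.73, - 2,sqrt (19)/19,sqrt(11)/11,sqrt( 2),  sqrt( 5),sqrt( 5 ), sqrt( 6),pi, sqrt( 10),sqrt ( 11),sqrt(11), sqrt(11),4 ] 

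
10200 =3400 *3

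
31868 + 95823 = 127691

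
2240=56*40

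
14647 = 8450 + 6197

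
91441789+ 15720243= 107162032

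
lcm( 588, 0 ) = 0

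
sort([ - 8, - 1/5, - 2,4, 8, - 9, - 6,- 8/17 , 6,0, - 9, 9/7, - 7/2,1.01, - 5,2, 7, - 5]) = [ - 9,-9, - 8,- 6,  -  5,-5, - 7/2, - 2,  -  8/17,  -  1/5,0 , 1.01,9/7, 2,  4,6, 7,  8]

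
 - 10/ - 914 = 5/457 = 0.01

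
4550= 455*10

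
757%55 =42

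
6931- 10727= -3796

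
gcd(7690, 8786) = 2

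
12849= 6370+6479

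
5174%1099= 778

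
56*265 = 14840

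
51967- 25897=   26070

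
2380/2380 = 1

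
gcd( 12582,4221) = 9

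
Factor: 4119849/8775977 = 3^3*7^( - 1)* 53^1*347^( - 1 )*2879^1*3613^( - 1)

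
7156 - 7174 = -18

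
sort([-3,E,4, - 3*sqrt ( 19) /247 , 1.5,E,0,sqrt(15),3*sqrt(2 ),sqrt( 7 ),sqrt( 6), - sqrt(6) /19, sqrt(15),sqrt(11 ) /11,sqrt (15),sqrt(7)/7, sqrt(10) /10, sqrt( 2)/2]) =[ - 3, - sqrt(6) /19, - 3*sqrt(  19)/247, 0, sqrt (11)/11,sqrt ( 10) /10, sqrt (7 )/7,sqrt(2 ) /2,  1.5, sqrt( 6 ),sqrt( 7),E, E  ,  sqrt( 15),sqrt(15 ),sqrt(15 ),4,3*sqrt( 2)]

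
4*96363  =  385452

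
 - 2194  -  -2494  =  300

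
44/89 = 44/89 = 0.49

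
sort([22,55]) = [22, 55 ] 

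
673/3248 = 673/3248 = 0.21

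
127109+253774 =380883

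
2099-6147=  - 4048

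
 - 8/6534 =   -  1 +3263/3267 = - 0.00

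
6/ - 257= - 1+251/257= -0.02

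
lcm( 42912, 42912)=42912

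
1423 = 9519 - 8096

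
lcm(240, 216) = 2160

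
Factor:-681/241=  - 3^1 * 227^1*241^(  -  1)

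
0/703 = 0 = 0.00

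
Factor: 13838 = 2^1*11^1 * 17^1*37^1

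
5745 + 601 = 6346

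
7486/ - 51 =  - 147 + 11/51 = - 146.78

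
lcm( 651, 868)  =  2604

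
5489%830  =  509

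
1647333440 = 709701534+937631906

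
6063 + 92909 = 98972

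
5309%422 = 245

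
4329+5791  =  10120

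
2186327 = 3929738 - 1743411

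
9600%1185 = 120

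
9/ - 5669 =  - 9/5669 =- 0.00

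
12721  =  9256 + 3465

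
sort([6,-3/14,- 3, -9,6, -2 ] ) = [ - 9, -3, - 2, - 3/14, 6,6 ] 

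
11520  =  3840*3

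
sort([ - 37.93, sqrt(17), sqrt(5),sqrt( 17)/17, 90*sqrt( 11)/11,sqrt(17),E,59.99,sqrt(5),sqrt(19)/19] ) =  [ - 37.93,sqrt(19)/19,sqrt( 17)/17, sqrt( 5), sqrt(5),E,sqrt(17 ),sqrt(17), 90*sqrt(11) /11 , 59.99] 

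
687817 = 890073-202256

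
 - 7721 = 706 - 8427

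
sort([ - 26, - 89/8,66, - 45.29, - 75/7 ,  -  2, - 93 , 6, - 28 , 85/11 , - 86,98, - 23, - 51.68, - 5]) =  [ - 93,- 86, - 51.68, - 45.29,-28, - 26, - 23, - 89/8,-75/7, - 5, - 2,6,85/11,  66,98 ] 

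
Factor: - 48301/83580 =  - 2^( - 2)*3^(- 1 )*5^( - 1) * 7^( - 1) * 11^1*199^( - 1)*4391^1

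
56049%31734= 24315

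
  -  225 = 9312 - 9537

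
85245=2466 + 82779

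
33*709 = 23397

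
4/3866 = 2/1933 = 0.00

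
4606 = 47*98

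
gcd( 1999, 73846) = 1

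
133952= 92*1456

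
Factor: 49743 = 3^2*5527^1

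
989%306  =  71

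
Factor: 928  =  2^5*29^1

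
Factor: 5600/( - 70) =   -  80 = -2^4*5^1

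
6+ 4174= 4180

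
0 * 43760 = 0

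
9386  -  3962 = 5424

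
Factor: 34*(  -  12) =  - 2^3*3^1*17^1 = - 408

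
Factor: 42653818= 2^1*71^1*139^1*2161^1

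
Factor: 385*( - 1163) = - 5^1*7^1*11^1*1163^1 = -447755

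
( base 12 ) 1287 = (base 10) 2119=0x847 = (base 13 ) c70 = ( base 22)487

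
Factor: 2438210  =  2^1 * 5^1 * 157^1*1553^1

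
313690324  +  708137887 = 1021828211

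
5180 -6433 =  - 1253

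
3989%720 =389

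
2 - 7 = -5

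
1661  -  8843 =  - 7182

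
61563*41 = 2524083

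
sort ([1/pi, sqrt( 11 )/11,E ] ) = [sqrt( 11 ) /11, 1/pi,E ] 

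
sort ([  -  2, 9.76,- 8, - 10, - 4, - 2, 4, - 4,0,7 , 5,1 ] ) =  [ - 10, -8, -4, - 4, - 2, - 2,0,  1,4,  5,7,  9.76]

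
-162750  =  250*(-651)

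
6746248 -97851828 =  - 91105580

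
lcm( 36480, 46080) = 875520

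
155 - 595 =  - 440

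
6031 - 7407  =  -1376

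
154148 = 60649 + 93499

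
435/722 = 435/722 = 0.60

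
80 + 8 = 88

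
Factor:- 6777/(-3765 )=9/5  =  3^2* 5^( - 1 ) 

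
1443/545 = 2 + 353/545 = 2.65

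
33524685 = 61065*549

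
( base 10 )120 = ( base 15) 80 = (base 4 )1320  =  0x78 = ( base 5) 440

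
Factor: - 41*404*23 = -2^2*23^1*41^1*101^1  =  - 380972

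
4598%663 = 620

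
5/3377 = 5/3377 = 0.00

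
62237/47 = 1324 + 9/47 = 1324.19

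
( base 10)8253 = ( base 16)203D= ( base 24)e7l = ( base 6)102113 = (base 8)20075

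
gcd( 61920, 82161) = 9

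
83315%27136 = 1907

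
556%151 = 103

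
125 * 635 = 79375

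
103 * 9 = 927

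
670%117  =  85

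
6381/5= 1276 + 1/5 = 1276.20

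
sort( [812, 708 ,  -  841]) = [ - 841,  708, 812]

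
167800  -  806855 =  - 639055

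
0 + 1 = 1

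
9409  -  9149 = 260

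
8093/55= 147+8/55=147.15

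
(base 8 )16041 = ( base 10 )7201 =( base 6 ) 53201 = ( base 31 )7f9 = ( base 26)agp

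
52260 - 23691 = 28569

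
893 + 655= 1548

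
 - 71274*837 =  - 59656338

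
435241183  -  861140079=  - 425898896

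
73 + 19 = 92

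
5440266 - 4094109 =1346157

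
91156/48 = 1899 + 1/12 = 1899.08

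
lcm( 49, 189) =1323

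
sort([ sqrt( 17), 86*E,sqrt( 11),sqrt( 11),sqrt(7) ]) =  [sqrt( 7 ),  sqrt(  11), sqrt( 11) , sqrt(17),86 * E] 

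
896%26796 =896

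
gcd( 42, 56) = 14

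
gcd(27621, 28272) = 93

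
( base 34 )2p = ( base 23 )41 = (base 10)93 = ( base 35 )2N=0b1011101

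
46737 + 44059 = 90796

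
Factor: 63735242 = 2^1*101^1*315521^1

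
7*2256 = 15792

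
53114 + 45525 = 98639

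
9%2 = 1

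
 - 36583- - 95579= 58996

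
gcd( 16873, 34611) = 1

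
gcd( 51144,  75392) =8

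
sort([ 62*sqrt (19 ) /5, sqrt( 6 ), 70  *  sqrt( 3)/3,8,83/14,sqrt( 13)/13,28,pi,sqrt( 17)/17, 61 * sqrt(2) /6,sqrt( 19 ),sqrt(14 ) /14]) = [sqrt( 17 )/17,sqrt(  14 ) /14,  sqrt( 13 ) /13, sqrt(6 ),pi, sqrt (19 ),83/14,8,61*sqrt( 2)/6, 28,70*sqrt( 3 ) /3,62 * sqrt( 19 )/5 ]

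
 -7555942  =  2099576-9655518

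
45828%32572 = 13256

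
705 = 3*235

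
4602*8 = 36816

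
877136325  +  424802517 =1301938842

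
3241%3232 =9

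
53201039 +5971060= 59172099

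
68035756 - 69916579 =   -  1880823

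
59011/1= 59011 =59011.00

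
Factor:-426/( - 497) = 6/7 = 2^1* 3^1*7^(  -  1) 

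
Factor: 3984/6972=4/7 = 2^2*7^( -1 ) 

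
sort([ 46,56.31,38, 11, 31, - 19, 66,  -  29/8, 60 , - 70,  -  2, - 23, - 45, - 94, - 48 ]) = [ - 94, - 70,  -  48, - 45, - 23, - 19  , - 29/8,-2, 11, 31, 38, 46, 56.31,60 , 66 ]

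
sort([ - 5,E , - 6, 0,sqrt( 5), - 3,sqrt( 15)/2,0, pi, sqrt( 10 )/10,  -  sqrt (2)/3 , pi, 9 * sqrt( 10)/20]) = [ - 6, - 5,-3, - sqrt( 2)/3 , 0, 0,  sqrt( 10)/10 , 9 * sqrt( 10)/20,sqrt( 15 )/2, sqrt( 5 ),E,pi,pi ]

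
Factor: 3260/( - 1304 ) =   -  2^ ( - 1 )*5^1 = - 5/2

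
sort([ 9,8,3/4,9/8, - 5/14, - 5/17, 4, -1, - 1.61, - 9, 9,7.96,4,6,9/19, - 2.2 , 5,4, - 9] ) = [ - 9, - 9, - 2.2, - 1.61,-1, - 5/14 , - 5/17, 9/19, 3/4,9/8, 4,  4,4,5, 6,7.96, 8,9,9 ]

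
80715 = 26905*3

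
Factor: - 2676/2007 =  - 2^2*3^( - 1) = - 4/3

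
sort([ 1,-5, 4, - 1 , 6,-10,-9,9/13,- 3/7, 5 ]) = [- 10, - 9, - 5, - 1,-3/7,9/13,1,4,5,  6]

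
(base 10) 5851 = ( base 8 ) 13333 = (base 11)443a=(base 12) 3477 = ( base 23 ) B19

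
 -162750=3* (  -  54250 ) 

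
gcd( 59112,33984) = 72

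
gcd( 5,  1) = 1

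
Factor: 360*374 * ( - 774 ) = - 2^5*3^4*5^1*11^1*17^1*43^1 = -104211360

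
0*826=0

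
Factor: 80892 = 2^2*3^3*7^1 *107^1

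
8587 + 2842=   11429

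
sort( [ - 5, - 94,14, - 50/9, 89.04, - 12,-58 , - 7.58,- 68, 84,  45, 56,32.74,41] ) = [ - 94, - 68, - 58, - 12, - 7.58,-50/9,- 5,  14,32.74,41, 45,56 , 84,  89.04]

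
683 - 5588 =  - 4905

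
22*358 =7876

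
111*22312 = 2476632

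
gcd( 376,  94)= 94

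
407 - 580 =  - 173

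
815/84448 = 815/84448 = 0.01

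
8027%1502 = 517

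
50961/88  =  579+9/88  =  579.10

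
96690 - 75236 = 21454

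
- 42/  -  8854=21/4427 = 0.00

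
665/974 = 665/974 = 0.68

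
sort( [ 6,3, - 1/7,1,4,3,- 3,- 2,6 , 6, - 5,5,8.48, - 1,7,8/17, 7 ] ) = [-5,-3,-2, - 1, - 1/7 , 8/17,1, 3, 3, 4,5,6,6, 6,  7, 7 , 8.48 ]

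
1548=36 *43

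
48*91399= 4387152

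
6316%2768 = 780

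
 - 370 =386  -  756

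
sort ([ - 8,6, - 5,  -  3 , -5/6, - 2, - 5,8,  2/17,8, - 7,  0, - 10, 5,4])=[ - 10, -8 , - 7,-5, - 5,-3,-2 , - 5/6, 0,2/17, 4,5,  6, 8,  8 ]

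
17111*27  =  461997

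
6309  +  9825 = 16134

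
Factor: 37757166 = 2^1*3^1*6292861^1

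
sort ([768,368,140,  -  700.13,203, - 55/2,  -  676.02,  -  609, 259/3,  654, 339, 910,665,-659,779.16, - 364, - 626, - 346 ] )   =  [ - 700.13, - 676.02, - 659, - 626 , - 609, - 364,- 346,  -  55/2,259/3, 140, 203,339,  368,654,665,768,  779.16 , 910]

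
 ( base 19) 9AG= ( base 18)abh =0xD7F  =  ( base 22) 731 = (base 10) 3455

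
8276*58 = 480008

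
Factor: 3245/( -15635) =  -11/53 = - 11^1*53^( - 1)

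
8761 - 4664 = 4097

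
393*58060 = 22817580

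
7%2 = 1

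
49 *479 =23471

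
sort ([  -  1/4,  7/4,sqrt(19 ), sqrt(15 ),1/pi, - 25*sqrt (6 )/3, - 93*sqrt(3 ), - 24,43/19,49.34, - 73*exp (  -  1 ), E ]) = [ - 93 * sqrt(3 ), - 73*exp( - 1 ), - 24,  -  25*sqrt(6 )/3,-1/4, 1/pi,7/4, 43/19, E , sqrt( 15 ),sqrt( 19 ),49.34] 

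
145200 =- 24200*( - 6 )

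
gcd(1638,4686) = 6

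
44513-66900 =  - 22387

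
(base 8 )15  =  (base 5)23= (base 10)13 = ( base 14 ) d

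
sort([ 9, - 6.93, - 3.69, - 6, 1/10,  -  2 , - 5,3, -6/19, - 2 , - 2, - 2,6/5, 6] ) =[ - 6.93, - 6,-5, - 3.69,  -  2, - 2, - 2, - 2, - 6/19,1/10,6/5, 3, 6,  9 ] 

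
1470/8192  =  735/4096 = 0.18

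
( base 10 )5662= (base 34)4ui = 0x161E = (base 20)E32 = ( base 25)91c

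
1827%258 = 21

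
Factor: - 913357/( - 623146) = 2^ (- 1 )* 41^1 * 173^( - 1)  *  1801^( - 1 )*22277^1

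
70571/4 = 17642 + 3/4 = 17642.75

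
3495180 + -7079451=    - 3584271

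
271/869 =271/869 =0.31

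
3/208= 3/208 = 0.01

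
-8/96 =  -1 + 11/12 =-0.08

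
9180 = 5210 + 3970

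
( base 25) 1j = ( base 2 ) 101100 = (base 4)230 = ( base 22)20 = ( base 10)44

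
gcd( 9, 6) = 3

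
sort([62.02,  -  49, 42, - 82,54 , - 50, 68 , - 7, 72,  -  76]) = [ - 82, - 76,-50,-49,  -  7,42,54, 62.02, 68, 72 ]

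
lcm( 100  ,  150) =300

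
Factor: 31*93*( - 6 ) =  - 17298 = -  2^1 * 3^2*31^2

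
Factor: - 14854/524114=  - 7^1 * 271^( - 1)*967^( - 1 )* 1061^1 = - 7427/262057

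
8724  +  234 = 8958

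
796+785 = 1581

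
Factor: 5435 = 5^1*1087^1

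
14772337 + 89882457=104654794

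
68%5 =3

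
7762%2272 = 946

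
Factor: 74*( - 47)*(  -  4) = 2^3*37^1*47^1 = 13912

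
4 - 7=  - 3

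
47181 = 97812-50631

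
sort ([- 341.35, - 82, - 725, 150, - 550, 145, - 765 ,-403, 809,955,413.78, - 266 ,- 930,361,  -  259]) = [ - 930 , -765, - 725, - 550, -403, - 341.35, - 266, - 259,-82, 145,150, 361,  413.78,809 , 955]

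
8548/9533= 8548/9533 = 0.90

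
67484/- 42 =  - 1607 + 5/21   =  - 1606.76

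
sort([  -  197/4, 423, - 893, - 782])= [ - 893,  -  782, - 197/4, 423]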